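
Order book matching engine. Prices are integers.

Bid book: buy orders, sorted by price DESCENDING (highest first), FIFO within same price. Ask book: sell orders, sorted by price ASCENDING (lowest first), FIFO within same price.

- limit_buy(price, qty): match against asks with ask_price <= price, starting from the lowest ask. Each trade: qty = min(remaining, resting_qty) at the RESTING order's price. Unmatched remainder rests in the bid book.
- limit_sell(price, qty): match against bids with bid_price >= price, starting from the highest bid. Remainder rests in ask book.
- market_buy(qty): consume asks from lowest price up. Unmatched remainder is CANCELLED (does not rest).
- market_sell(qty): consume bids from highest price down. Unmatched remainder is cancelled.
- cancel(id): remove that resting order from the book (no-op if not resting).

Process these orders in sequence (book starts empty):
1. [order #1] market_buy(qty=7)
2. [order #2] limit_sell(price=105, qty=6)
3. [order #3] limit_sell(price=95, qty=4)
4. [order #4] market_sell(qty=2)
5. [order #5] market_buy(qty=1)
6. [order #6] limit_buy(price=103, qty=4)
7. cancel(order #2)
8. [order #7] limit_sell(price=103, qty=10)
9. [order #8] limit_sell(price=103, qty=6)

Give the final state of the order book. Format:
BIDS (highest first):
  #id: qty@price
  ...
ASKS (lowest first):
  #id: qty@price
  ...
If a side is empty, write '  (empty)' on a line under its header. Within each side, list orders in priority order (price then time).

Answer: BIDS (highest first):
  (empty)
ASKS (lowest first):
  #7: 9@103
  #8: 6@103

Derivation:
After op 1 [order #1] market_buy(qty=7): fills=none; bids=[-] asks=[-]
After op 2 [order #2] limit_sell(price=105, qty=6): fills=none; bids=[-] asks=[#2:6@105]
After op 3 [order #3] limit_sell(price=95, qty=4): fills=none; bids=[-] asks=[#3:4@95 #2:6@105]
After op 4 [order #4] market_sell(qty=2): fills=none; bids=[-] asks=[#3:4@95 #2:6@105]
After op 5 [order #5] market_buy(qty=1): fills=#5x#3:1@95; bids=[-] asks=[#3:3@95 #2:6@105]
After op 6 [order #6] limit_buy(price=103, qty=4): fills=#6x#3:3@95; bids=[#6:1@103] asks=[#2:6@105]
After op 7 cancel(order #2): fills=none; bids=[#6:1@103] asks=[-]
After op 8 [order #7] limit_sell(price=103, qty=10): fills=#6x#7:1@103; bids=[-] asks=[#7:9@103]
After op 9 [order #8] limit_sell(price=103, qty=6): fills=none; bids=[-] asks=[#7:9@103 #8:6@103]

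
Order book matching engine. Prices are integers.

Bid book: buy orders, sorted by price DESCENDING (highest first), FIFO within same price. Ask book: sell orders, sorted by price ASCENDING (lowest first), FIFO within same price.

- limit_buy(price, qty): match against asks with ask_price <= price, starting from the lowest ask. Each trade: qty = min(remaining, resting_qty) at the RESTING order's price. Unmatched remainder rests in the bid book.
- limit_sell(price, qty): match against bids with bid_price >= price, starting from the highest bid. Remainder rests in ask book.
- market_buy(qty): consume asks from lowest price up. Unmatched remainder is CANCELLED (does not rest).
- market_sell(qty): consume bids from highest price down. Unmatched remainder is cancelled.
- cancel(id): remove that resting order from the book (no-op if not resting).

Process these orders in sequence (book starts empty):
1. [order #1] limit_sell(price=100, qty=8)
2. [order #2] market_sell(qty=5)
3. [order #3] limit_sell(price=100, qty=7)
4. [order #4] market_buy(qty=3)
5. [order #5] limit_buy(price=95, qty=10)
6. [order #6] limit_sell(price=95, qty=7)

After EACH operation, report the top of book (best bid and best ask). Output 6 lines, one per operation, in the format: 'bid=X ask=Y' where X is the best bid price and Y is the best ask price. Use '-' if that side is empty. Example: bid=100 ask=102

After op 1 [order #1] limit_sell(price=100, qty=8): fills=none; bids=[-] asks=[#1:8@100]
After op 2 [order #2] market_sell(qty=5): fills=none; bids=[-] asks=[#1:8@100]
After op 3 [order #3] limit_sell(price=100, qty=7): fills=none; bids=[-] asks=[#1:8@100 #3:7@100]
After op 4 [order #4] market_buy(qty=3): fills=#4x#1:3@100; bids=[-] asks=[#1:5@100 #3:7@100]
After op 5 [order #5] limit_buy(price=95, qty=10): fills=none; bids=[#5:10@95] asks=[#1:5@100 #3:7@100]
After op 6 [order #6] limit_sell(price=95, qty=7): fills=#5x#6:7@95; bids=[#5:3@95] asks=[#1:5@100 #3:7@100]

Answer: bid=- ask=100
bid=- ask=100
bid=- ask=100
bid=- ask=100
bid=95 ask=100
bid=95 ask=100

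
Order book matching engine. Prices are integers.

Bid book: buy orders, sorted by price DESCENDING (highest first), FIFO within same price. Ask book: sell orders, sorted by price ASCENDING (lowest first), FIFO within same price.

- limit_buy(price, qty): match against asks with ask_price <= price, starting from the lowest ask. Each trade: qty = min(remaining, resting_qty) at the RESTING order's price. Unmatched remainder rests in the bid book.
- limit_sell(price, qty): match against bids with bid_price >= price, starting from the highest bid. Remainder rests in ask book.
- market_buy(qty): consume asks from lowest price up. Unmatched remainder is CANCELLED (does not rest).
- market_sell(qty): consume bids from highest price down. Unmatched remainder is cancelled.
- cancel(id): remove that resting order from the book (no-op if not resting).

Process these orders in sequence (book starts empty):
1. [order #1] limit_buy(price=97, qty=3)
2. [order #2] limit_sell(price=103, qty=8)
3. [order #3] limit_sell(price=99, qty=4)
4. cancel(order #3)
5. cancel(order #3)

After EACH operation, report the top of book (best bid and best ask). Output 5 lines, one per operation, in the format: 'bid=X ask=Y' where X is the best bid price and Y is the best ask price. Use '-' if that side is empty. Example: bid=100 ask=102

Answer: bid=97 ask=-
bid=97 ask=103
bid=97 ask=99
bid=97 ask=103
bid=97 ask=103

Derivation:
After op 1 [order #1] limit_buy(price=97, qty=3): fills=none; bids=[#1:3@97] asks=[-]
After op 2 [order #2] limit_sell(price=103, qty=8): fills=none; bids=[#1:3@97] asks=[#2:8@103]
After op 3 [order #3] limit_sell(price=99, qty=4): fills=none; bids=[#1:3@97] asks=[#3:4@99 #2:8@103]
After op 4 cancel(order #3): fills=none; bids=[#1:3@97] asks=[#2:8@103]
After op 5 cancel(order #3): fills=none; bids=[#1:3@97] asks=[#2:8@103]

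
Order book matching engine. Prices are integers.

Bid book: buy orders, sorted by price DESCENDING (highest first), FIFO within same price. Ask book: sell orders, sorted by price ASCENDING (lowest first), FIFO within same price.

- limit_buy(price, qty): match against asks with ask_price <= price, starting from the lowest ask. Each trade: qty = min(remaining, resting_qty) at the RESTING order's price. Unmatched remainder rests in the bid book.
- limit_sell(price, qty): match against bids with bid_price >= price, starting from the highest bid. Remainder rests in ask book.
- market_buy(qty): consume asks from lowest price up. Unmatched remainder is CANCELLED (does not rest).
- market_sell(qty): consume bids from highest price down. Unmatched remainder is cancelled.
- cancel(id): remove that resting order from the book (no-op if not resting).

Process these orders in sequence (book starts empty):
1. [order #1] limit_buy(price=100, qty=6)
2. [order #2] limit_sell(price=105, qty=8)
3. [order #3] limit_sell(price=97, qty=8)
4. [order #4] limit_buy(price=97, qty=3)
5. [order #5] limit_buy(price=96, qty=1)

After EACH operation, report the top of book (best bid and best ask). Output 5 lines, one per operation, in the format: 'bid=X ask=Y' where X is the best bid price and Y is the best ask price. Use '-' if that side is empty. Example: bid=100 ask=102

After op 1 [order #1] limit_buy(price=100, qty=6): fills=none; bids=[#1:6@100] asks=[-]
After op 2 [order #2] limit_sell(price=105, qty=8): fills=none; bids=[#1:6@100] asks=[#2:8@105]
After op 3 [order #3] limit_sell(price=97, qty=8): fills=#1x#3:6@100; bids=[-] asks=[#3:2@97 #2:8@105]
After op 4 [order #4] limit_buy(price=97, qty=3): fills=#4x#3:2@97; bids=[#4:1@97] asks=[#2:8@105]
After op 5 [order #5] limit_buy(price=96, qty=1): fills=none; bids=[#4:1@97 #5:1@96] asks=[#2:8@105]

Answer: bid=100 ask=-
bid=100 ask=105
bid=- ask=97
bid=97 ask=105
bid=97 ask=105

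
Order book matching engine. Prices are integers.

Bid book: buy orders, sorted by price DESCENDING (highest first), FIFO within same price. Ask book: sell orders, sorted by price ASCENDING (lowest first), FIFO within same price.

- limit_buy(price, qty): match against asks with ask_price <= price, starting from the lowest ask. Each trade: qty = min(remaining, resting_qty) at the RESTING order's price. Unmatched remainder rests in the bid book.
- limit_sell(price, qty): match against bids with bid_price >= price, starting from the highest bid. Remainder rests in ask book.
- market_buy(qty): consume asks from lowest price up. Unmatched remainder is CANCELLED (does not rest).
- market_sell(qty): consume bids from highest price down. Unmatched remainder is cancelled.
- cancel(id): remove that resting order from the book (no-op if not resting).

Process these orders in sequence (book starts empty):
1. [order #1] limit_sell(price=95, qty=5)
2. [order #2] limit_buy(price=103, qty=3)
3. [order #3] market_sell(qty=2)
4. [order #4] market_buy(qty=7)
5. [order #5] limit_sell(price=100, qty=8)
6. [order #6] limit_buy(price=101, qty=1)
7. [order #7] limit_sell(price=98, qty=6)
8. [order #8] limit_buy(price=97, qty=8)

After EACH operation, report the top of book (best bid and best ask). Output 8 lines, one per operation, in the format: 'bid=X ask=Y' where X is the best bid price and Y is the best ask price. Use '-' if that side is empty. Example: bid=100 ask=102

Answer: bid=- ask=95
bid=- ask=95
bid=- ask=95
bid=- ask=-
bid=- ask=100
bid=- ask=100
bid=- ask=98
bid=97 ask=98

Derivation:
After op 1 [order #1] limit_sell(price=95, qty=5): fills=none; bids=[-] asks=[#1:5@95]
After op 2 [order #2] limit_buy(price=103, qty=3): fills=#2x#1:3@95; bids=[-] asks=[#1:2@95]
After op 3 [order #3] market_sell(qty=2): fills=none; bids=[-] asks=[#1:2@95]
After op 4 [order #4] market_buy(qty=7): fills=#4x#1:2@95; bids=[-] asks=[-]
After op 5 [order #5] limit_sell(price=100, qty=8): fills=none; bids=[-] asks=[#5:8@100]
After op 6 [order #6] limit_buy(price=101, qty=1): fills=#6x#5:1@100; bids=[-] asks=[#5:7@100]
After op 7 [order #7] limit_sell(price=98, qty=6): fills=none; bids=[-] asks=[#7:6@98 #5:7@100]
After op 8 [order #8] limit_buy(price=97, qty=8): fills=none; bids=[#8:8@97] asks=[#7:6@98 #5:7@100]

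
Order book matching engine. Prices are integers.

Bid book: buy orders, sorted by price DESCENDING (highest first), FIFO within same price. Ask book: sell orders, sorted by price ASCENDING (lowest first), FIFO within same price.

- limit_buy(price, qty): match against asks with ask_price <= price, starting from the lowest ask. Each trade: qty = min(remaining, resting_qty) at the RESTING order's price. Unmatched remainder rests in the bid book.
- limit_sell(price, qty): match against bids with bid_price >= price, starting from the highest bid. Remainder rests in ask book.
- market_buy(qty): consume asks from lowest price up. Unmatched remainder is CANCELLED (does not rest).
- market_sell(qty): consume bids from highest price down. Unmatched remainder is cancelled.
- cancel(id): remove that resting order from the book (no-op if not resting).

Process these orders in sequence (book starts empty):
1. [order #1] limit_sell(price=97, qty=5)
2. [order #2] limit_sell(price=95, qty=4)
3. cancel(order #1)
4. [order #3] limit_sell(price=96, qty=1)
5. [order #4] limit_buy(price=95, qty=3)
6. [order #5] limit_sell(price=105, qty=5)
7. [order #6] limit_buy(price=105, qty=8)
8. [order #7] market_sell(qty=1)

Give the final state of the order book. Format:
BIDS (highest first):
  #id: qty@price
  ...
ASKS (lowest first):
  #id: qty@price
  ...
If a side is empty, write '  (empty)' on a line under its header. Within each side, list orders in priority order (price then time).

Answer: BIDS (highest first):
  (empty)
ASKS (lowest first):
  (empty)

Derivation:
After op 1 [order #1] limit_sell(price=97, qty=5): fills=none; bids=[-] asks=[#1:5@97]
After op 2 [order #2] limit_sell(price=95, qty=4): fills=none; bids=[-] asks=[#2:4@95 #1:5@97]
After op 3 cancel(order #1): fills=none; bids=[-] asks=[#2:4@95]
After op 4 [order #3] limit_sell(price=96, qty=1): fills=none; bids=[-] asks=[#2:4@95 #3:1@96]
After op 5 [order #4] limit_buy(price=95, qty=3): fills=#4x#2:3@95; bids=[-] asks=[#2:1@95 #3:1@96]
After op 6 [order #5] limit_sell(price=105, qty=5): fills=none; bids=[-] asks=[#2:1@95 #3:1@96 #5:5@105]
After op 7 [order #6] limit_buy(price=105, qty=8): fills=#6x#2:1@95 #6x#3:1@96 #6x#5:5@105; bids=[#6:1@105] asks=[-]
After op 8 [order #7] market_sell(qty=1): fills=#6x#7:1@105; bids=[-] asks=[-]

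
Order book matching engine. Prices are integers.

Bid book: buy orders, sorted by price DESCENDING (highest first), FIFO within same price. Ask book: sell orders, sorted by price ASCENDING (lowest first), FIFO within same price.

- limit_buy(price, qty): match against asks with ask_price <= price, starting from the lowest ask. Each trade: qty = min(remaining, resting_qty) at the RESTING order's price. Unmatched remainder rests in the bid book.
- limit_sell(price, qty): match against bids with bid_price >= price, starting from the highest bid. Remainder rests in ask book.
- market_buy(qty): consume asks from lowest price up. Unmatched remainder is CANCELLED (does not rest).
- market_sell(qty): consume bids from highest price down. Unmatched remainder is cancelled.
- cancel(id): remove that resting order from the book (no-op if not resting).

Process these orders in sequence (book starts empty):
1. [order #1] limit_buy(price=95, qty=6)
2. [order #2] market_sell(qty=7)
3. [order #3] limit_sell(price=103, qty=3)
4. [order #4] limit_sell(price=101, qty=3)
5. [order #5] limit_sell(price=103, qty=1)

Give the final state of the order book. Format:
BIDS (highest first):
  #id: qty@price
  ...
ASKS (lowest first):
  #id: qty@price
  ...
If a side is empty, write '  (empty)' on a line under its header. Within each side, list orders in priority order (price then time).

Answer: BIDS (highest first):
  (empty)
ASKS (lowest first):
  #4: 3@101
  #3: 3@103
  #5: 1@103

Derivation:
After op 1 [order #1] limit_buy(price=95, qty=6): fills=none; bids=[#1:6@95] asks=[-]
After op 2 [order #2] market_sell(qty=7): fills=#1x#2:6@95; bids=[-] asks=[-]
After op 3 [order #3] limit_sell(price=103, qty=3): fills=none; bids=[-] asks=[#3:3@103]
After op 4 [order #4] limit_sell(price=101, qty=3): fills=none; bids=[-] asks=[#4:3@101 #3:3@103]
After op 5 [order #5] limit_sell(price=103, qty=1): fills=none; bids=[-] asks=[#4:3@101 #3:3@103 #5:1@103]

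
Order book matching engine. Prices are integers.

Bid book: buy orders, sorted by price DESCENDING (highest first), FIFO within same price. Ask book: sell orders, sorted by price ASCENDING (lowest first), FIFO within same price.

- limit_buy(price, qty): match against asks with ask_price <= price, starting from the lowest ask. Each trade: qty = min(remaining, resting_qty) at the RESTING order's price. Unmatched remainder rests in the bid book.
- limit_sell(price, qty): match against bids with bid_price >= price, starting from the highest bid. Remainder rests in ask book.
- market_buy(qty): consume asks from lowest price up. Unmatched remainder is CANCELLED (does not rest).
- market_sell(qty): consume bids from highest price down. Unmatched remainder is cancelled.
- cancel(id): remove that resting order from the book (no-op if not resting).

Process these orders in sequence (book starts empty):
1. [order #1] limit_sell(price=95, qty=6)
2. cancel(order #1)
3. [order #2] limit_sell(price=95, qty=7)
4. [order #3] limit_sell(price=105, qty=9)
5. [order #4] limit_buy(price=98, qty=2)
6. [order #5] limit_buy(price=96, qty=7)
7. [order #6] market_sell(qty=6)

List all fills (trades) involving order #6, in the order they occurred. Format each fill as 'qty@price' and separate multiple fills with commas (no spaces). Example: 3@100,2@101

Answer: 2@96

Derivation:
After op 1 [order #1] limit_sell(price=95, qty=6): fills=none; bids=[-] asks=[#1:6@95]
After op 2 cancel(order #1): fills=none; bids=[-] asks=[-]
After op 3 [order #2] limit_sell(price=95, qty=7): fills=none; bids=[-] asks=[#2:7@95]
After op 4 [order #3] limit_sell(price=105, qty=9): fills=none; bids=[-] asks=[#2:7@95 #3:9@105]
After op 5 [order #4] limit_buy(price=98, qty=2): fills=#4x#2:2@95; bids=[-] asks=[#2:5@95 #3:9@105]
After op 6 [order #5] limit_buy(price=96, qty=7): fills=#5x#2:5@95; bids=[#5:2@96] asks=[#3:9@105]
After op 7 [order #6] market_sell(qty=6): fills=#5x#6:2@96; bids=[-] asks=[#3:9@105]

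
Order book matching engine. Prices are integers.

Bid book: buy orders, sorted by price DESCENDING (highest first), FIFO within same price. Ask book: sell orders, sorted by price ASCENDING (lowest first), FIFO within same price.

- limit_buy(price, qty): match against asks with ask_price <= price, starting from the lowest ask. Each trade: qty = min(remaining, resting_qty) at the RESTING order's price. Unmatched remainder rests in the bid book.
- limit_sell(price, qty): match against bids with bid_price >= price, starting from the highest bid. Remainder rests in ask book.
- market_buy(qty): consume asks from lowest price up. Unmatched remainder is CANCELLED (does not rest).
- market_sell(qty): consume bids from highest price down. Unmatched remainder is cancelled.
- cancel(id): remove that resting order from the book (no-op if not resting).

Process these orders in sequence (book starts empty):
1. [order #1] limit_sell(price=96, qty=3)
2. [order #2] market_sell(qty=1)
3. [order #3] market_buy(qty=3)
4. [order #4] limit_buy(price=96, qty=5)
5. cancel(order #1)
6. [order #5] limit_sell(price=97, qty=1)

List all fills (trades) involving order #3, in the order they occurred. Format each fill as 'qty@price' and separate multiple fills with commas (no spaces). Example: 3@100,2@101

Answer: 3@96

Derivation:
After op 1 [order #1] limit_sell(price=96, qty=3): fills=none; bids=[-] asks=[#1:3@96]
After op 2 [order #2] market_sell(qty=1): fills=none; bids=[-] asks=[#1:3@96]
After op 3 [order #3] market_buy(qty=3): fills=#3x#1:3@96; bids=[-] asks=[-]
After op 4 [order #4] limit_buy(price=96, qty=5): fills=none; bids=[#4:5@96] asks=[-]
After op 5 cancel(order #1): fills=none; bids=[#4:5@96] asks=[-]
After op 6 [order #5] limit_sell(price=97, qty=1): fills=none; bids=[#4:5@96] asks=[#5:1@97]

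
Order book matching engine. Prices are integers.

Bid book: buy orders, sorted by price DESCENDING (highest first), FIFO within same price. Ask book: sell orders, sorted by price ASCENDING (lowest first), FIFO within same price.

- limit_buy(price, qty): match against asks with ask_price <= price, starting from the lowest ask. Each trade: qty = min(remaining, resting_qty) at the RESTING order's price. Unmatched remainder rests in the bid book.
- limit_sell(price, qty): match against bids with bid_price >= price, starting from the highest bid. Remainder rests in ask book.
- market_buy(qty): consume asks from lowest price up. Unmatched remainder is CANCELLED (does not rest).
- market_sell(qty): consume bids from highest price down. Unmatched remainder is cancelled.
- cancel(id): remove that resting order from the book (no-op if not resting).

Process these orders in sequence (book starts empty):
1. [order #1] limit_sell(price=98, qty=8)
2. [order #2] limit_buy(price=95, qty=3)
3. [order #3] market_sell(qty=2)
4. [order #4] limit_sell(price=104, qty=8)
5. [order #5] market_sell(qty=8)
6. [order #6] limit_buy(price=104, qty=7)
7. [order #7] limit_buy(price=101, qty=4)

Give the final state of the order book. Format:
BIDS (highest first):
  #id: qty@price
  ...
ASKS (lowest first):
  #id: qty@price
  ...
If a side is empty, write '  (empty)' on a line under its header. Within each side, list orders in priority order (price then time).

After op 1 [order #1] limit_sell(price=98, qty=8): fills=none; bids=[-] asks=[#1:8@98]
After op 2 [order #2] limit_buy(price=95, qty=3): fills=none; bids=[#2:3@95] asks=[#1:8@98]
After op 3 [order #3] market_sell(qty=2): fills=#2x#3:2@95; bids=[#2:1@95] asks=[#1:8@98]
After op 4 [order #4] limit_sell(price=104, qty=8): fills=none; bids=[#2:1@95] asks=[#1:8@98 #4:8@104]
After op 5 [order #5] market_sell(qty=8): fills=#2x#5:1@95; bids=[-] asks=[#1:8@98 #4:8@104]
After op 6 [order #6] limit_buy(price=104, qty=7): fills=#6x#1:7@98; bids=[-] asks=[#1:1@98 #4:8@104]
After op 7 [order #7] limit_buy(price=101, qty=4): fills=#7x#1:1@98; bids=[#7:3@101] asks=[#4:8@104]

Answer: BIDS (highest first):
  #7: 3@101
ASKS (lowest first):
  #4: 8@104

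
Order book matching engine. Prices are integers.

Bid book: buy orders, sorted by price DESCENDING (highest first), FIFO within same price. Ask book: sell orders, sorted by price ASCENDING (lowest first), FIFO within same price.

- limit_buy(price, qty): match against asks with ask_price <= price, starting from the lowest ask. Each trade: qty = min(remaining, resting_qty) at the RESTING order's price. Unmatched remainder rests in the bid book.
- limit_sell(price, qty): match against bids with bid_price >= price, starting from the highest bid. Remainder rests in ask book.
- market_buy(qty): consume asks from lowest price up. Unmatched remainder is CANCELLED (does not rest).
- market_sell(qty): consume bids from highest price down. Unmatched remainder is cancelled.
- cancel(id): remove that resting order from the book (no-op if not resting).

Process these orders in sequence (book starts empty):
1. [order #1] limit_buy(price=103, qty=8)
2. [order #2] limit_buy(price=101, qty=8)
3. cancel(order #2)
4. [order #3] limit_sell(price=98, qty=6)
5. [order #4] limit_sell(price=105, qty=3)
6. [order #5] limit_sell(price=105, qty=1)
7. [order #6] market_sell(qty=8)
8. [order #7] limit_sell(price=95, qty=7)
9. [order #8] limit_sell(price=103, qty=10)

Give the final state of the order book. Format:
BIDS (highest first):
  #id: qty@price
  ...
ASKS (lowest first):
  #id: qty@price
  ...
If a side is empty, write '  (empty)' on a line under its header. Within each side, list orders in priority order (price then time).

After op 1 [order #1] limit_buy(price=103, qty=8): fills=none; bids=[#1:8@103] asks=[-]
After op 2 [order #2] limit_buy(price=101, qty=8): fills=none; bids=[#1:8@103 #2:8@101] asks=[-]
After op 3 cancel(order #2): fills=none; bids=[#1:8@103] asks=[-]
After op 4 [order #3] limit_sell(price=98, qty=6): fills=#1x#3:6@103; bids=[#1:2@103] asks=[-]
After op 5 [order #4] limit_sell(price=105, qty=3): fills=none; bids=[#1:2@103] asks=[#4:3@105]
After op 6 [order #5] limit_sell(price=105, qty=1): fills=none; bids=[#1:2@103] asks=[#4:3@105 #5:1@105]
After op 7 [order #6] market_sell(qty=8): fills=#1x#6:2@103; bids=[-] asks=[#4:3@105 #5:1@105]
After op 8 [order #7] limit_sell(price=95, qty=7): fills=none; bids=[-] asks=[#7:7@95 #4:3@105 #5:1@105]
After op 9 [order #8] limit_sell(price=103, qty=10): fills=none; bids=[-] asks=[#7:7@95 #8:10@103 #4:3@105 #5:1@105]

Answer: BIDS (highest first):
  (empty)
ASKS (lowest first):
  #7: 7@95
  #8: 10@103
  #4: 3@105
  #5: 1@105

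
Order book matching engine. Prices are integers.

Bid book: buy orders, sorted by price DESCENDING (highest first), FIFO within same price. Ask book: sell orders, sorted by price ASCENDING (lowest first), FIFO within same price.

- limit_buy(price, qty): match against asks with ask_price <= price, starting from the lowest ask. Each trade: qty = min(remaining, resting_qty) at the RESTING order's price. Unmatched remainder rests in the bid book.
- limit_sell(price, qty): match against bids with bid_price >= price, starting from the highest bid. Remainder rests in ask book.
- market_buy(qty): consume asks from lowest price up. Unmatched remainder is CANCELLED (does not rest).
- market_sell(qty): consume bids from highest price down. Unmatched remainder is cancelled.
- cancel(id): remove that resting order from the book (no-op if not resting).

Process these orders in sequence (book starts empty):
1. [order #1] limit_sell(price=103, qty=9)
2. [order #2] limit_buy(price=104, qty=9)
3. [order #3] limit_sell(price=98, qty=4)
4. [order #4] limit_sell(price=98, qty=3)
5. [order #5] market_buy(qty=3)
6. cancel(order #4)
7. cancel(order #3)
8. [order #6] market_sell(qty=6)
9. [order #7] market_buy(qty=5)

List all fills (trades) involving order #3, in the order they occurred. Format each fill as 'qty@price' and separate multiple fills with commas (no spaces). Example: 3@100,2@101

After op 1 [order #1] limit_sell(price=103, qty=9): fills=none; bids=[-] asks=[#1:9@103]
After op 2 [order #2] limit_buy(price=104, qty=9): fills=#2x#1:9@103; bids=[-] asks=[-]
After op 3 [order #3] limit_sell(price=98, qty=4): fills=none; bids=[-] asks=[#3:4@98]
After op 4 [order #4] limit_sell(price=98, qty=3): fills=none; bids=[-] asks=[#3:4@98 #4:3@98]
After op 5 [order #5] market_buy(qty=3): fills=#5x#3:3@98; bids=[-] asks=[#3:1@98 #4:3@98]
After op 6 cancel(order #4): fills=none; bids=[-] asks=[#3:1@98]
After op 7 cancel(order #3): fills=none; bids=[-] asks=[-]
After op 8 [order #6] market_sell(qty=6): fills=none; bids=[-] asks=[-]
After op 9 [order #7] market_buy(qty=5): fills=none; bids=[-] asks=[-]

Answer: 3@98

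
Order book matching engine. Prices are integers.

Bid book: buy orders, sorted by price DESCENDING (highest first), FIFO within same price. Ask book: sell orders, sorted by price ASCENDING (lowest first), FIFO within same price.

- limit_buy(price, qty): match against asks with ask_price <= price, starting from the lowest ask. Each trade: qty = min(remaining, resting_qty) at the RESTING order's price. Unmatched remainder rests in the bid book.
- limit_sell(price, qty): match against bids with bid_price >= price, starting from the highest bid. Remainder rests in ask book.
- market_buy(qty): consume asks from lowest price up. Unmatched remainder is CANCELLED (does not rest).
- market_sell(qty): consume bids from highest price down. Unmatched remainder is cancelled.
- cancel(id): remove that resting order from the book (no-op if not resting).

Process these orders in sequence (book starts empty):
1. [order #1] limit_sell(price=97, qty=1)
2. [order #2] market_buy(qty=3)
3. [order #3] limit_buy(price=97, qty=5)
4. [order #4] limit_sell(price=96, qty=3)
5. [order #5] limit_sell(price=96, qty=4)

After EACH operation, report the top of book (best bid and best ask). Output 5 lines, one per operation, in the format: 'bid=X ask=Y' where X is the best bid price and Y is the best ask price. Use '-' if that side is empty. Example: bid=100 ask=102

After op 1 [order #1] limit_sell(price=97, qty=1): fills=none; bids=[-] asks=[#1:1@97]
After op 2 [order #2] market_buy(qty=3): fills=#2x#1:1@97; bids=[-] asks=[-]
After op 3 [order #3] limit_buy(price=97, qty=5): fills=none; bids=[#3:5@97] asks=[-]
After op 4 [order #4] limit_sell(price=96, qty=3): fills=#3x#4:3@97; bids=[#3:2@97] asks=[-]
After op 5 [order #5] limit_sell(price=96, qty=4): fills=#3x#5:2@97; bids=[-] asks=[#5:2@96]

Answer: bid=- ask=97
bid=- ask=-
bid=97 ask=-
bid=97 ask=-
bid=- ask=96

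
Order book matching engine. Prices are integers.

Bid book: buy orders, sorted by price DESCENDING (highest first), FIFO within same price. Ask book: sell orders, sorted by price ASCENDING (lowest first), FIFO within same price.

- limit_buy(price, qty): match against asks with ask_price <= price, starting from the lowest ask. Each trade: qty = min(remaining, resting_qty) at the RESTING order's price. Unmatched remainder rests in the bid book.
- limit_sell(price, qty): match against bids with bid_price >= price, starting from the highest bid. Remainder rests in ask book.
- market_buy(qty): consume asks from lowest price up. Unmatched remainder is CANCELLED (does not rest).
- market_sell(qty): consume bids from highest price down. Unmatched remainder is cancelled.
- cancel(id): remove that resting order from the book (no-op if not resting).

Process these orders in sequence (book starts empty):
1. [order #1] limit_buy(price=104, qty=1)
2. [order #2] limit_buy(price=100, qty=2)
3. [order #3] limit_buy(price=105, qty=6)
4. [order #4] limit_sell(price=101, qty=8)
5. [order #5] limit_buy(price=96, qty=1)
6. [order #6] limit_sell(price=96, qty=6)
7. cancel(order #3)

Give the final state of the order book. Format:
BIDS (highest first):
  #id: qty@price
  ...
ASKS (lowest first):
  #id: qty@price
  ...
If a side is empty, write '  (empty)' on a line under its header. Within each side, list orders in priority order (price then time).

Answer: BIDS (highest first):
  (empty)
ASKS (lowest first):
  #6: 3@96
  #4: 1@101

Derivation:
After op 1 [order #1] limit_buy(price=104, qty=1): fills=none; bids=[#1:1@104] asks=[-]
After op 2 [order #2] limit_buy(price=100, qty=2): fills=none; bids=[#1:1@104 #2:2@100] asks=[-]
After op 3 [order #3] limit_buy(price=105, qty=6): fills=none; bids=[#3:6@105 #1:1@104 #2:2@100] asks=[-]
After op 4 [order #4] limit_sell(price=101, qty=8): fills=#3x#4:6@105 #1x#4:1@104; bids=[#2:2@100] asks=[#4:1@101]
After op 5 [order #5] limit_buy(price=96, qty=1): fills=none; bids=[#2:2@100 #5:1@96] asks=[#4:1@101]
After op 6 [order #6] limit_sell(price=96, qty=6): fills=#2x#6:2@100 #5x#6:1@96; bids=[-] asks=[#6:3@96 #4:1@101]
After op 7 cancel(order #3): fills=none; bids=[-] asks=[#6:3@96 #4:1@101]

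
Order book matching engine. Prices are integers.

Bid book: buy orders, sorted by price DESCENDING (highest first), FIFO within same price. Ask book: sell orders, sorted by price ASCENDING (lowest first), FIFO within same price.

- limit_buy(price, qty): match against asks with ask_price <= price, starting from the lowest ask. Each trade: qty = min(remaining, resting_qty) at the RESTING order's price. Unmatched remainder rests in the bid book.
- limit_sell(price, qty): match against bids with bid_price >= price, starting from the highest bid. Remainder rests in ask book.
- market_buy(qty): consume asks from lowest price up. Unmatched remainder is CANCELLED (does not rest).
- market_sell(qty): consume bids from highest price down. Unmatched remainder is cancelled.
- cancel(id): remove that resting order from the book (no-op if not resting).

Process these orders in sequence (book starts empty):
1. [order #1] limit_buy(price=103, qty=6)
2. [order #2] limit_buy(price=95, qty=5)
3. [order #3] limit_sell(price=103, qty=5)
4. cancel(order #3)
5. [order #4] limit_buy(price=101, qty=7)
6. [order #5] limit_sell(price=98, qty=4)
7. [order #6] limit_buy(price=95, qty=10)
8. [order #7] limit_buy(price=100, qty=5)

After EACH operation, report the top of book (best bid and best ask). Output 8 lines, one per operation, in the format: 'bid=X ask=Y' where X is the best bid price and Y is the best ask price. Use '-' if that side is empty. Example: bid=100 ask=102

Answer: bid=103 ask=-
bid=103 ask=-
bid=103 ask=-
bid=103 ask=-
bid=103 ask=-
bid=101 ask=-
bid=101 ask=-
bid=101 ask=-

Derivation:
After op 1 [order #1] limit_buy(price=103, qty=6): fills=none; bids=[#1:6@103] asks=[-]
After op 2 [order #2] limit_buy(price=95, qty=5): fills=none; bids=[#1:6@103 #2:5@95] asks=[-]
After op 3 [order #3] limit_sell(price=103, qty=5): fills=#1x#3:5@103; bids=[#1:1@103 #2:5@95] asks=[-]
After op 4 cancel(order #3): fills=none; bids=[#1:1@103 #2:5@95] asks=[-]
After op 5 [order #4] limit_buy(price=101, qty=7): fills=none; bids=[#1:1@103 #4:7@101 #2:5@95] asks=[-]
After op 6 [order #5] limit_sell(price=98, qty=4): fills=#1x#5:1@103 #4x#5:3@101; bids=[#4:4@101 #2:5@95] asks=[-]
After op 7 [order #6] limit_buy(price=95, qty=10): fills=none; bids=[#4:4@101 #2:5@95 #6:10@95] asks=[-]
After op 8 [order #7] limit_buy(price=100, qty=5): fills=none; bids=[#4:4@101 #7:5@100 #2:5@95 #6:10@95] asks=[-]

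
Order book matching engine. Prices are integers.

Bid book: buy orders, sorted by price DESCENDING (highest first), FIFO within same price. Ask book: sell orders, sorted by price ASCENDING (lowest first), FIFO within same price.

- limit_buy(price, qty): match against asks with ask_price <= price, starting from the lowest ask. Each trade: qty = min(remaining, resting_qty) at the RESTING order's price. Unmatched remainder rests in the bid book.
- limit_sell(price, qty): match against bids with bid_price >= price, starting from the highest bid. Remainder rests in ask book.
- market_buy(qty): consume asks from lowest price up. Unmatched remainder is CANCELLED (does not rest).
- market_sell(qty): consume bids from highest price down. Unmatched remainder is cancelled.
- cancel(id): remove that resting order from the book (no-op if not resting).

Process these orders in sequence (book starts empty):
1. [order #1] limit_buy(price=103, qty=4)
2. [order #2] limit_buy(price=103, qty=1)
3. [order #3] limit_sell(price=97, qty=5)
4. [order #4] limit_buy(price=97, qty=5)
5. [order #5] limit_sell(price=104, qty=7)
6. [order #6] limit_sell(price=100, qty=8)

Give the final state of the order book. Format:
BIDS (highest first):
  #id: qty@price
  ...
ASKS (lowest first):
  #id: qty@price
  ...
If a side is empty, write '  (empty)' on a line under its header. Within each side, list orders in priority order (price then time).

After op 1 [order #1] limit_buy(price=103, qty=4): fills=none; bids=[#1:4@103] asks=[-]
After op 2 [order #2] limit_buy(price=103, qty=1): fills=none; bids=[#1:4@103 #2:1@103] asks=[-]
After op 3 [order #3] limit_sell(price=97, qty=5): fills=#1x#3:4@103 #2x#3:1@103; bids=[-] asks=[-]
After op 4 [order #4] limit_buy(price=97, qty=5): fills=none; bids=[#4:5@97] asks=[-]
After op 5 [order #5] limit_sell(price=104, qty=7): fills=none; bids=[#4:5@97] asks=[#5:7@104]
After op 6 [order #6] limit_sell(price=100, qty=8): fills=none; bids=[#4:5@97] asks=[#6:8@100 #5:7@104]

Answer: BIDS (highest first):
  #4: 5@97
ASKS (lowest first):
  #6: 8@100
  #5: 7@104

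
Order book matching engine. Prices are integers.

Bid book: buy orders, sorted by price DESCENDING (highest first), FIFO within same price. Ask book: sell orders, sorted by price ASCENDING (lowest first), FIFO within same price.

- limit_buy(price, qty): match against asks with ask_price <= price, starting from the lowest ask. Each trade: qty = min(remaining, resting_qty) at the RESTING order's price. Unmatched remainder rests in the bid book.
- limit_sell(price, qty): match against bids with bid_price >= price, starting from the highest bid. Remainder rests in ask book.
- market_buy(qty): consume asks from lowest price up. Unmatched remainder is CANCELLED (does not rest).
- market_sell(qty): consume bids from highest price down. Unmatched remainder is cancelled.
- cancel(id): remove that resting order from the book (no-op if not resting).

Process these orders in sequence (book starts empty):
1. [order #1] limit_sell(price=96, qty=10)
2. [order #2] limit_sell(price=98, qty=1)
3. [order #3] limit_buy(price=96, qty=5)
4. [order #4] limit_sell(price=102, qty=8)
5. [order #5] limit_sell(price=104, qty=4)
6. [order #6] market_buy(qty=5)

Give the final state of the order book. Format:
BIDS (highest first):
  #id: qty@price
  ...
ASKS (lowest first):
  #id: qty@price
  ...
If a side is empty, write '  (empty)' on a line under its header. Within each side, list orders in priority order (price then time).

Answer: BIDS (highest first):
  (empty)
ASKS (lowest first):
  #2: 1@98
  #4: 8@102
  #5: 4@104

Derivation:
After op 1 [order #1] limit_sell(price=96, qty=10): fills=none; bids=[-] asks=[#1:10@96]
After op 2 [order #2] limit_sell(price=98, qty=1): fills=none; bids=[-] asks=[#1:10@96 #2:1@98]
After op 3 [order #3] limit_buy(price=96, qty=5): fills=#3x#1:5@96; bids=[-] asks=[#1:5@96 #2:1@98]
After op 4 [order #4] limit_sell(price=102, qty=8): fills=none; bids=[-] asks=[#1:5@96 #2:1@98 #4:8@102]
After op 5 [order #5] limit_sell(price=104, qty=4): fills=none; bids=[-] asks=[#1:5@96 #2:1@98 #4:8@102 #5:4@104]
After op 6 [order #6] market_buy(qty=5): fills=#6x#1:5@96; bids=[-] asks=[#2:1@98 #4:8@102 #5:4@104]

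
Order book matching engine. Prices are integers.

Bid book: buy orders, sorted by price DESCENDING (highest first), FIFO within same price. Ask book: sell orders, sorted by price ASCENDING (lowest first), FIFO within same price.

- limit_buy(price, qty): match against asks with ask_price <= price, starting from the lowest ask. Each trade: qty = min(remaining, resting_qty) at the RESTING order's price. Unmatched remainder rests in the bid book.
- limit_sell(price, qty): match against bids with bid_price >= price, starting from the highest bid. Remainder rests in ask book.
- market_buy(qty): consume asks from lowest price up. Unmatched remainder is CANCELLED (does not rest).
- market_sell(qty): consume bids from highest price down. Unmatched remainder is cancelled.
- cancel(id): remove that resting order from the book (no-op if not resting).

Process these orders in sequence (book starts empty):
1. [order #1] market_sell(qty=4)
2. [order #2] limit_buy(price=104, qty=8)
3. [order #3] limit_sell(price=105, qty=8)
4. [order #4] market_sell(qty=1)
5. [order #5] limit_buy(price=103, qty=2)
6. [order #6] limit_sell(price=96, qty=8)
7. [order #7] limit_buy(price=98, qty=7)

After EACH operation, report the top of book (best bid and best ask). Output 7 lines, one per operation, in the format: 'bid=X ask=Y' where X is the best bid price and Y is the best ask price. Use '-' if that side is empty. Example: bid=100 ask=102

Answer: bid=- ask=-
bid=104 ask=-
bid=104 ask=105
bid=104 ask=105
bid=104 ask=105
bid=103 ask=105
bid=103 ask=105

Derivation:
After op 1 [order #1] market_sell(qty=4): fills=none; bids=[-] asks=[-]
After op 2 [order #2] limit_buy(price=104, qty=8): fills=none; bids=[#2:8@104] asks=[-]
After op 3 [order #3] limit_sell(price=105, qty=8): fills=none; bids=[#2:8@104] asks=[#3:8@105]
After op 4 [order #4] market_sell(qty=1): fills=#2x#4:1@104; bids=[#2:7@104] asks=[#3:8@105]
After op 5 [order #5] limit_buy(price=103, qty=2): fills=none; bids=[#2:7@104 #5:2@103] asks=[#3:8@105]
After op 6 [order #6] limit_sell(price=96, qty=8): fills=#2x#6:7@104 #5x#6:1@103; bids=[#5:1@103] asks=[#3:8@105]
After op 7 [order #7] limit_buy(price=98, qty=7): fills=none; bids=[#5:1@103 #7:7@98] asks=[#3:8@105]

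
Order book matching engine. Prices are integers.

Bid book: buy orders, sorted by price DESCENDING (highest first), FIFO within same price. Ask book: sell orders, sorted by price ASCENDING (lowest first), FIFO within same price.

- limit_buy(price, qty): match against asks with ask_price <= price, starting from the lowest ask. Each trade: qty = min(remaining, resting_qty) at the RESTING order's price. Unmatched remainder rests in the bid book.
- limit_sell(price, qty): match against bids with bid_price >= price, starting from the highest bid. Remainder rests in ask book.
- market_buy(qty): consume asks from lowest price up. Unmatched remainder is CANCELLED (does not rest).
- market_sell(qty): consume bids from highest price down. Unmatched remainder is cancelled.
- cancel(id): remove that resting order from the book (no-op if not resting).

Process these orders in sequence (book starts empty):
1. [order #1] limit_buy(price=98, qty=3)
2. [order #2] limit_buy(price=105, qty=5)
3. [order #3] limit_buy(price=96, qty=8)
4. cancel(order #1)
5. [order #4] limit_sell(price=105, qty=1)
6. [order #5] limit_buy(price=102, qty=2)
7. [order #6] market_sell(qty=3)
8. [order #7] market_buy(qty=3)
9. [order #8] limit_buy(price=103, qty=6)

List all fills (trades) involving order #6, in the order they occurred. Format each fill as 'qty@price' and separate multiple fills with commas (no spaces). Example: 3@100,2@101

Answer: 3@105

Derivation:
After op 1 [order #1] limit_buy(price=98, qty=3): fills=none; bids=[#1:3@98] asks=[-]
After op 2 [order #2] limit_buy(price=105, qty=5): fills=none; bids=[#2:5@105 #1:3@98] asks=[-]
After op 3 [order #3] limit_buy(price=96, qty=8): fills=none; bids=[#2:5@105 #1:3@98 #3:8@96] asks=[-]
After op 4 cancel(order #1): fills=none; bids=[#2:5@105 #3:8@96] asks=[-]
After op 5 [order #4] limit_sell(price=105, qty=1): fills=#2x#4:1@105; bids=[#2:4@105 #3:8@96] asks=[-]
After op 6 [order #5] limit_buy(price=102, qty=2): fills=none; bids=[#2:4@105 #5:2@102 #3:8@96] asks=[-]
After op 7 [order #6] market_sell(qty=3): fills=#2x#6:3@105; bids=[#2:1@105 #5:2@102 #3:8@96] asks=[-]
After op 8 [order #7] market_buy(qty=3): fills=none; bids=[#2:1@105 #5:2@102 #3:8@96] asks=[-]
After op 9 [order #8] limit_buy(price=103, qty=6): fills=none; bids=[#2:1@105 #8:6@103 #5:2@102 #3:8@96] asks=[-]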